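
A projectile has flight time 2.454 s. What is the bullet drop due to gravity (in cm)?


drop = 0.5*g*t^2 = 0.5*9.81*2.454^2 = 29.5385 m ≈ 2954 cm

2954 cm


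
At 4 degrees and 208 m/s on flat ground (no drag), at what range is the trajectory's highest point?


R = v0^2*sin(2*theta)/g = 208^2*sin(2*4°)/9.81 = 613.78 m
apex_dist = R/2 = 613.78/2 = 306.9 m

306.9 m


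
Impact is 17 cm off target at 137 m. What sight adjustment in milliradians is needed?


1 mrad subtends 1 cm per 10 m of range, so adj = error_cm / (dist_m / 10) = 17 / (137/10) = 1.241 mrad

1.241 mrad


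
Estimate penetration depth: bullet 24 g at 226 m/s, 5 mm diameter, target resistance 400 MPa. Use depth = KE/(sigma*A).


A = pi*(d/2)^2 = pi*(5/2)^2 = 19.635 mm^2
E = 0.5*m*v^2 = 0.5*0.024*226^2 = 612.912 J
depth = E/(sigma*A) = 612.912 J / (400 MPa * 19.635 mm^2) = 612.912/(400 * 19.635) m = 0.0780384 m ≈ 78.04 mm

78.04 mm


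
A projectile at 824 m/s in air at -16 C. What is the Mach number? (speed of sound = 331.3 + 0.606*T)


a = 331.3 + 0.606*(-16) = 321.604 m/s
M = v/a = 824/321.604 = 2.562

2.562


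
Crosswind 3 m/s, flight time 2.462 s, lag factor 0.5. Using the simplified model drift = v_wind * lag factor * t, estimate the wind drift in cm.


drift = v_wind * lag * t = 3 * 0.5 * 2.462 = 3.693 m ≈ 369.3 cm

369.3 cm


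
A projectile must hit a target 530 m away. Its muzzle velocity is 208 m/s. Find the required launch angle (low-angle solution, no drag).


sin(2*theta) = R*g/v0^2 = 530*9.81/208^2 = 0.120176, theta = arcsin(0.120176)/2 = 3.451°

3.451 degrees


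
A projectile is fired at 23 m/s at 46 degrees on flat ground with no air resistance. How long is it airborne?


T = 2*v0*sin(theta)/g = 2*23*sin(46°)/9.81 = 3.373 s

3.373 s


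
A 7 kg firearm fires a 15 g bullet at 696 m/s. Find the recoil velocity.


v_recoil = m_p * v_p / m_gun = 0.015 * 696 / 7 = 1.491 m/s

1.491 m/s


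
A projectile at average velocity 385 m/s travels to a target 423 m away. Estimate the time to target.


t = d/v = 423/385 = 1.099 s

1.099 s


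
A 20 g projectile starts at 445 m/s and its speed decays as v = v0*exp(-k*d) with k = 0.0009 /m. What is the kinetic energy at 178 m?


v = v0*exp(-k*d) = 445*exp(-0.0009*178) = 379.128 m/s
E = 0.5*m*v^2 = 0.5*0.02*379.128^2 = 1437 J

1437 J


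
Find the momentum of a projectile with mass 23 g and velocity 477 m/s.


p = m*v = 0.023*477 = 10.97 kg·m/s

10.97 kg·m/s


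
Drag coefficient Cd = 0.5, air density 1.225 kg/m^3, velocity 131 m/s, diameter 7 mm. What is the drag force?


A = pi*(d/2)^2 = pi*(7/2000)^2 = 3.84845e-05 m^2
Fd = 0.5*Cd*rho*A*v^2 = 0.5*0.5*1.225*3.84845e-05*131^2 = 0.2023 N

0.2023 N


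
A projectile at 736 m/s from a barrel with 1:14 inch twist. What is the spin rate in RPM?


twist_m = 14*0.0254 = 0.3556 m
spin = v/twist = 736/0.3556 = 2069.741 rev/s
RPM = spin*60 = 2069.741*60 ≈ 124184 RPM

124184 RPM


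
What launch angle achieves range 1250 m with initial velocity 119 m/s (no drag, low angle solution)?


sin(2*theta) = R*g/v0^2 = 1250*9.81/119^2 = 0.865935, theta = arcsin(0.865935)/2 = 29.99°

29.99 degrees


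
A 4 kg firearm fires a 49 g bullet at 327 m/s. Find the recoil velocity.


v_recoil = m_p * v_p / m_gun = 0.049 * 327 / 4 = 4.006 m/s

4.006 m/s


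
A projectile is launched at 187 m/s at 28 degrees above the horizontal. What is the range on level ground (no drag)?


R = v0^2 * sin(2*theta) / g = 187^2 * sin(2*28°) / 9.81 = 2955 m

2955 m


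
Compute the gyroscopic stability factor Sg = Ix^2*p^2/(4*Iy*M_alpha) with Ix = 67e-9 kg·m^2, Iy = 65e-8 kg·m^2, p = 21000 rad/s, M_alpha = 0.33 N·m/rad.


Sg = Ix^2 * p^2 / (4 * Iy * M_alpha) = (67e-9)^2 * 21000^2 / (4 * 65e-8 * 0.33) = 2.307

2.307


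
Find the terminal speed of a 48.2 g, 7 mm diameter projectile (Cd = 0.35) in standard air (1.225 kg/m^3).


A = pi*(d/2)^2 = pi*(7/2000)^2 = 3.84845e-05 m^2
vt = sqrt(2mg/(Cd*rho*A)) = sqrt(2*0.0482*9.81/(0.35 * 1.225 * 3.84845e-05)) = 239.4 m/s

239.4 m/s


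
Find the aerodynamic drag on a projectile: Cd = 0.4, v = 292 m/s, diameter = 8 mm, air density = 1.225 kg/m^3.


A = pi*(d/2)^2 = pi*(8/2000)^2 = 5.02655e-05 m^2
Fd = 0.5*Cd*rho*A*v^2 = 0.5*0.4*1.225*5.02655e-05*292^2 = 1.05 N

1.05 N


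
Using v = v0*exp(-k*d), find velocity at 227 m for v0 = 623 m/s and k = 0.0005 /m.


v = v0*exp(-k*d) = 623*exp(-0.0005*227) = 556.2 m/s

556.2 m/s


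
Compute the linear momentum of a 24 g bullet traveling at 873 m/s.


p = m*v = 0.024*873 = 20.95 kg·m/s

20.95 kg·m/s


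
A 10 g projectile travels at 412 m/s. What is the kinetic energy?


E = 0.5*m*v^2 = 0.5*0.01*412^2 = 848.7 J

848.7 J


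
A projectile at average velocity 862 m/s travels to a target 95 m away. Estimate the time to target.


t = d/v = 95/862 = 0.1102 s

0.1102 s


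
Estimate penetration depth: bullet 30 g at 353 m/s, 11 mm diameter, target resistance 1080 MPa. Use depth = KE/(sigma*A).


A = pi*(d/2)^2 = pi*(11/2)^2 = 95.0332 mm^2
E = 0.5*m*v^2 = 0.5*0.03*353^2 = 1869.13 J
depth = E/(sigma*A) = 1869.13 J / (1080 MPa * 95.0332 mm^2) = 1869.13/(1080 * 95.0332) m = 0.0182113 m ≈ 18.21 mm

18.21 mm


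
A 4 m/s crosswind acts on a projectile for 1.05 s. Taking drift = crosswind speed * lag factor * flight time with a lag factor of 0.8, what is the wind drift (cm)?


drift = v_wind * lag * t = 4 * 0.8 * 1.05 = 3.36 m ≈ 336 cm

336 cm


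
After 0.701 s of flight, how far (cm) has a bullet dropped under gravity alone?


drop = 0.5*g*t^2 = 0.5*9.81*0.701^2 = 2.41032 m ≈ 241 cm

241 cm


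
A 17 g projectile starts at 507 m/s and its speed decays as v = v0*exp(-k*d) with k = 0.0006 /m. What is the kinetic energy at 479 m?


v = v0*exp(-k*d) = 507*exp(-0.0006*479) = 380.357 m/s
E = 0.5*m*v^2 = 0.5*0.017*380.357^2 = 1230 J

1230 J


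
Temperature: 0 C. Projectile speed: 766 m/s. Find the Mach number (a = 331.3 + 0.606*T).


a = 331.3 + 0.606*(0) = 331.3 m/s
M = v/a = 766/331.3 = 2.312

2.312


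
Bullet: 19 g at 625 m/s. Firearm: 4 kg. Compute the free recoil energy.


v_r = m_p*v_p/m_gun = 0.019*625/4 = 2.96875 m/s, E_r = 0.5*m_gun*v_r^2 = 0.5*4*2.96875^2 = 17.63 J

17.63 J


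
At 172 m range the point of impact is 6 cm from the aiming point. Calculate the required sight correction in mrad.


1 mrad subtends 1 cm per 10 m of range, so adj = error_cm / (dist_m / 10) = 6 / (172/10) = 0.3488 mrad

0.3488 mrad


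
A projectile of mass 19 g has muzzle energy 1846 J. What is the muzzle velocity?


v = sqrt(2*E/m) = sqrt(2*1846/0.019) = 440.8 m/s

440.8 m/s


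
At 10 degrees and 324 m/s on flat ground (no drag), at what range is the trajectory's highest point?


R = v0^2*sin(2*theta)/g = 324^2*sin(2*10°)/9.81 = 3659.93 m
apex_dist = R/2 = 3659.93/2 = 1830 m

1830 m


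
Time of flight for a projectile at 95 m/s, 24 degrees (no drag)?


T = 2*v0*sin(theta)/g = 2*95*sin(24°)/9.81 = 7.878 s

7.878 s


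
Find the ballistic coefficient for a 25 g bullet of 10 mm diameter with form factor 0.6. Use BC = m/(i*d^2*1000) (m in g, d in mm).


BC = m/(i*d^2*1000) = 25/(0.6 * 10^2 * 1000) = 0.0004167

0.0004167


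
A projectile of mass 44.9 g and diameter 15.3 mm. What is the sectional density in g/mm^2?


SD = m/d^2 = 44.9/15.3^2 = 0.1918 g/mm^2

0.1918 g/mm^2


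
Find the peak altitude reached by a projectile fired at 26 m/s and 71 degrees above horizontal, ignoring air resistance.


H = (v0*sin(theta))^2 / (2g) = (26*sin(71°))^2 / (2*9.81) = 30.8 m

30.8 m


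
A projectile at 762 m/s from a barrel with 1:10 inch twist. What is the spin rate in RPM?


twist_m = 10*0.0254 = 0.254 m
spin = v/twist = 762/0.254 = 3000 rev/s
RPM = spin*60 = 3000*60 ≈ 180000 RPM

180000 RPM


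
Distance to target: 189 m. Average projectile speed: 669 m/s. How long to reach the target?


t = d/v = 189/669 = 0.2825 s

0.2825 s


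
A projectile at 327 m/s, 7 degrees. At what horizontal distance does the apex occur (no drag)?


R = v0^2*sin(2*theta)/g = 327^2*sin(2*7°)/9.81 = 2636.95 m
apex_dist = R/2 = 2636.95/2 = 1318 m

1318 m


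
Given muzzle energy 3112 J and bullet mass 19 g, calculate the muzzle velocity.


v = sqrt(2*E/m) = sqrt(2*3112/0.019) = 572.3 m/s

572.3 m/s


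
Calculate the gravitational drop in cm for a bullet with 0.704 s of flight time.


drop = 0.5*g*t^2 = 0.5*9.81*0.704^2 = 2.431 m ≈ 243.1 cm

243.1 cm


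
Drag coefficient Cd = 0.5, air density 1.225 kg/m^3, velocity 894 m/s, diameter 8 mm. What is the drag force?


A = pi*(d/2)^2 = pi*(8/2000)^2 = 5.02655e-05 m^2
Fd = 0.5*Cd*rho*A*v^2 = 0.5*0.5*1.225*5.02655e-05*894^2 = 12.3 N

12.3 N


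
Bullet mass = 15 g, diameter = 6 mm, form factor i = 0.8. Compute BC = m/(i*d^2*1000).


BC = m/(i*d^2*1000) = 15/(0.8 * 6^2 * 1000) = 0.0005208

0.0005208


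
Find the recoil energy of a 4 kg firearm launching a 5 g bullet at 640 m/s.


v_r = m_p*v_p/m_gun = 0.005*640/4 = 0.8 m/s, E_r = 0.5*m_gun*v_r^2 = 0.5*4*0.8^2 = 1.28 J

1.28 J


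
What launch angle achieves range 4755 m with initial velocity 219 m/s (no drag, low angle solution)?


sin(2*theta) = R*g/v0^2 = 4755*9.81/219^2 = 0.972593, theta = arcsin(0.972593)/2 = 38.28°

38.28 degrees


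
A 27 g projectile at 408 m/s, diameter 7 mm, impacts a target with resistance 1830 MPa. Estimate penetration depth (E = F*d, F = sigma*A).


A = pi*(d/2)^2 = pi*(7/2)^2 = 38.4845 mm^2
E = 0.5*m*v^2 = 0.5*0.027*408^2 = 2247.26 J
depth = E/(sigma*A) = 2247.26 J / (1830 MPa * 38.4845 mm^2) = 2247.26/(1830 * 38.4845) m = 0.0319093 m ≈ 31.91 mm

31.91 mm


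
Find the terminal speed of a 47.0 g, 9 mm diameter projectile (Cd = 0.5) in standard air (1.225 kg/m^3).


A = pi*(d/2)^2 = pi*(9/2000)^2 = 6.36173e-05 m^2
vt = sqrt(2mg/(Cd*rho*A)) = sqrt(2*0.047*9.81/(0.5 * 1.225 * 6.36173e-05)) = 153.8 m/s

153.8 m/s


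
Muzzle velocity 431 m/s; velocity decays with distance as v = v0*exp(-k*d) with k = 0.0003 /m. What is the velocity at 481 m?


v = v0*exp(-k*d) = 431*exp(-0.0003*481) = 373.1 m/s

373.1 m/s


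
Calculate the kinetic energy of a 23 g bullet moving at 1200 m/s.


E = 0.5*m*v^2 = 0.5*0.023*1200^2 = 16560 J

16560 J


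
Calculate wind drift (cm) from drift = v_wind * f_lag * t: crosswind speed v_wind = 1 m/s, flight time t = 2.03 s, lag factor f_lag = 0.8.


drift = v_wind * lag * t = 1 * 0.8 * 2.03 = 1.624 m ≈ 162.4 cm

162.4 cm


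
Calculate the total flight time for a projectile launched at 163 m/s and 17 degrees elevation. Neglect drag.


T = 2*v0*sin(theta)/g = 2*163*sin(17°)/9.81 = 9.716 s

9.716 s


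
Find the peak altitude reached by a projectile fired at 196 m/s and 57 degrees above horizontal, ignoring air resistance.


H = (v0*sin(theta))^2 / (2g) = (196*sin(57°))^2 / (2*9.81) = 1377 m

1377 m


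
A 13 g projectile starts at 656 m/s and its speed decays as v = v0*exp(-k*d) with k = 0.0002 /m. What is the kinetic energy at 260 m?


v = v0*exp(-k*d) = 656*exp(-0.0002*260) = 622.76 m/s
E = 0.5*m*v^2 = 0.5*0.013*622.76^2 = 2521 J

2521 J


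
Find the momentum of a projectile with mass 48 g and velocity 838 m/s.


p = m*v = 0.048*838 = 40.22 kg·m/s

40.22 kg·m/s


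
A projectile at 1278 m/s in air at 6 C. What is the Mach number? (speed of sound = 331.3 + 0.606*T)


a = 331.3 + 0.606*(6) = 334.936 m/s
M = v/a = 1278/334.936 = 3.816

3.816


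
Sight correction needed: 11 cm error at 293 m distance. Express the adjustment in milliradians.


1 mrad subtends 1 cm per 10 m of range, so adj = error_cm / (dist_m / 10) = 11 / (293/10) = 0.3754 mrad

0.3754 mrad


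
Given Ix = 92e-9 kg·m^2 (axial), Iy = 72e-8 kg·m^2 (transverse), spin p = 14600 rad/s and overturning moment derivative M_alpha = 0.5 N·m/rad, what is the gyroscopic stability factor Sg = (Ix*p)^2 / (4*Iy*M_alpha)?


Sg = Ix^2 * p^2 / (4 * Iy * M_alpha) = (92e-9)^2 * 14600^2 / (4 * 72e-8 * 0.5) = 1.253

1.253


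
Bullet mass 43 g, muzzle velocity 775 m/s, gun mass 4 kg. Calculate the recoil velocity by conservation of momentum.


v_recoil = m_p * v_p / m_gun = 0.043 * 775 / 4 = 8.331 m/s

8.331 m/s


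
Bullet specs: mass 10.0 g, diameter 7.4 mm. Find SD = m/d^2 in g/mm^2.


SD = m/d^2 = 10.0/7.4^2 = 0.1826 g/mm^2

0.1826 g/mm^2


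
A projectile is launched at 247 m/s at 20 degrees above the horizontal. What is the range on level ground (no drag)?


R = v0^2 * sin(2*theta) / g = 247^2 * sin(2*20°) / 9.81 = 3998 m

3998 m


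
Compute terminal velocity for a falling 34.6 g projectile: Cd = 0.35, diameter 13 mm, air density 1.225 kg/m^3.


A = pi*(d/2)^2 = pi*(13/2000)^2 = 1.32732e-04 m^2
vt = sqrt(2mg/(Cd*rho*A)) = sqrt(2*0.0346*9.81/(0.35 * 1.225 * 1.32732e-04)) = 109.2 m/s

109.2 m/s


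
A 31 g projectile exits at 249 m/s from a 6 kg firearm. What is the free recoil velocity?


v_recoil = m_p * v_p / m_gun = 0.031 * 249 / 6 = 1.286 m/s

1.286 m/s


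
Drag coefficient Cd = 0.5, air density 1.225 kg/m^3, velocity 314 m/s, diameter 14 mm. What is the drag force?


A = pi*(d/2)^2 = pi*(14/2000)^2 = 1.53938e-04 m^2
Fd = 0.5*Cd*rho*A*v^2 = 0.5*0.5*1.225*1.53938e-04*314^2 = 4.648 N

4.648 N


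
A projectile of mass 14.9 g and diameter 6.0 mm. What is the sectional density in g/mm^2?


SD = m/d^2 = 14.9/6.0^2 = 0.4139 g/mm^2

0.4139 g/mm^2


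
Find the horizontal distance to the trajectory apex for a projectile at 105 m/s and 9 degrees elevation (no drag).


R = v0^2*sin(2*theta)/g = 105^2*sin(2*9°)/9.81 = 347.29 m
apex_dist = R/2 = 347.29/2 = 173.6 m

173.6 m


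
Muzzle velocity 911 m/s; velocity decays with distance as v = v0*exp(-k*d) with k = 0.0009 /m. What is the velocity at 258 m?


v = v0*exp(-k*d) = 911*exp(-0.0009*258) = 722.2 m/s

722.2 m/s


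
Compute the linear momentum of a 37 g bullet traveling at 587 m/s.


p = m*v = 0.037*587 = 21.72 kg·m/s

21.72 kg·m/s


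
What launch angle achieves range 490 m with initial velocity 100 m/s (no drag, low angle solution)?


sin(2*theta) = R*g/v0^2 = 490*9.81/100^2 = 0.48069, theta = arcsin(0.48069)/2 = 14.37°

14.37 degrees


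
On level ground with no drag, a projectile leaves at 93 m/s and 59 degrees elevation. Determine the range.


R = v0^2 * sin(2*theta) / g = 93^2 * sin(2*59°) / 9.81 = 778.5 m

778.5 m


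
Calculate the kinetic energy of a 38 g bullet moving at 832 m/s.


E = 0.5*m*v^2 = 0.5*0.038*832^2 = 13152 J

13152 J


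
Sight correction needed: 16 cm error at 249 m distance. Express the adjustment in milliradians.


1 mrad subtends 1 cm per 10 m of range, so adj = error_cm / (dist_m / 10) = 16 / (249/10) = 0.6426 mrad

0.6426 mrad


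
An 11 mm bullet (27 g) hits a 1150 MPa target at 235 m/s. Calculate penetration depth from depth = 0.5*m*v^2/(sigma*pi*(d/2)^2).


A = pi*(d/2)^2 = pi*(11/2)^2 = 95.0332 mm^2
E = 0.5*m*v^2 = 0.5*0.027*235^2 = 745.538 J
depth = E/(sigma*A) = 745.538 J / (1150 MPa * 95.0332 mm^2) = 745.538/(1150 * 95.0332) m = 0.00682176 m ≈ 6.822 mm

6.822 mm


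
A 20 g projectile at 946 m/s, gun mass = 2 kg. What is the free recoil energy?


v_r = m_p*v_p/m_gun = 0.02*946/2 = 9.46 m/s, E_r = 0.5*m_gun*v_r^2 = 0.5*2*9.46^2 = 89.49 J

89.49 J


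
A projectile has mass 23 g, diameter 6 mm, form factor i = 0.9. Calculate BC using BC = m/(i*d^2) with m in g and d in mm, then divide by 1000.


BC = m/(i*d^2*1000) = 23/(0.9 * 6^2 * 1000) = 0.0007099

0.0007099


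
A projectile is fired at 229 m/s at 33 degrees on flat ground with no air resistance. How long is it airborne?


T = 2*v0*sin(theta)/g = 2*229*sin(33°)/9.81 = 25.43 s

25.43 s


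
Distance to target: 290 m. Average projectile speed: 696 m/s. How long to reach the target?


t = d/v = 290/696 = 0.4167 s

0.4167 s


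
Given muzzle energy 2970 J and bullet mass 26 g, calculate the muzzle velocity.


v = sqrt(2*E/m) = sqrt(2*2970/0.026) = 478 m/s

478 m/s


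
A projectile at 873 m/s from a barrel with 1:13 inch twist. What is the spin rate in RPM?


twist_m = 13*0.0254 = 0.3302 m
spin = v/twist = 873/0.3302 = 2643.852 rev/s
RPM = spin*60 = 2643.852*60 ≈ 158631 RPM

158631 RPM


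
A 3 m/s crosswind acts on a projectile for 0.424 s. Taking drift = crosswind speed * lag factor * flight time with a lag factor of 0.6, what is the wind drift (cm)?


drift = v_wind * lag * t = 3 * 0.6 * 0.424 = 0.7632 m ≈ 76.32 cm

76.32 cm


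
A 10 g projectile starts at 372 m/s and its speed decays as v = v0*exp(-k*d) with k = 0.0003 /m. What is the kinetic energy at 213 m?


v = v0*exp(-k*d) = 372*exp(-0.0003*213) = 348.973 m/s
E = 0.5*m*v^2 = 0.5*0.01*348.973^2 = 608.9 J

608.9 J


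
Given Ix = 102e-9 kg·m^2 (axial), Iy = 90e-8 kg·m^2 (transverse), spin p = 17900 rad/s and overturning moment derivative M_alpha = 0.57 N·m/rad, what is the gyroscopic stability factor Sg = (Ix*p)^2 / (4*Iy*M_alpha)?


Sg = Ix^2 * p^2 / (4 * Iy * M_alpha) = (102e-9)^2 * 17900^2 / (4 * 90e-8 * 0.57) = 1.625

1.625


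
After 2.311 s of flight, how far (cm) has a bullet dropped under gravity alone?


drop = 0.5*g*t^2 = 0.5*9.81*2.311^2 = 26.1962 m ≈ 2620 cm

2620 cm


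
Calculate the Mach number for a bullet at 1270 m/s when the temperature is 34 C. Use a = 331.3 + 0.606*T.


a = 331.3 + 0.606*(34) = 351.904 m/s
M = v/a = 1270/351.904 = 3.609

3.609


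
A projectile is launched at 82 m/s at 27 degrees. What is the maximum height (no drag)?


H = (v0*sin(theta))^2 / (2g) = (82*sin(27°))^2 / (2*9.81) = 70.64 m

70.64 m


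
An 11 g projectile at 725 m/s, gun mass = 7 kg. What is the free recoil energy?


v_r = m_p*v_p/m_gun = 0.011*725/7 = 1.13929 m/s, E_r = 0.5*m_gun*v_r^2 = 0.5*7*1.13929^2 = 4.543 J

4.543 J


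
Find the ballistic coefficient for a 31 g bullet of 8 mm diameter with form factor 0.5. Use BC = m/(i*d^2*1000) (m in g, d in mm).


BC = m/(i*d^2*1000) = 31/(0.5 * 8^2 * 1000) = 0.0009687

0.0009687


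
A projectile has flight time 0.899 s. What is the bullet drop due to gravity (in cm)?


drop = 0.5*g*t^2 = 0.5*9.81*0.899^2 = 3.96423 m ≈ 396.4 cm

396.4 cm


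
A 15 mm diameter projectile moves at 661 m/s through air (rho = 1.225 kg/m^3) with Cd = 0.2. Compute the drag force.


A = pi*(d/2)^2 = pi*(15/2000)^2 = 1.76715e-04 m^2
Fd = 0.5*Cd*rho*A*v^2 = 0.5*0.2*1.225*1.76715e-04*661^2 = 9.458 N

9.458 N


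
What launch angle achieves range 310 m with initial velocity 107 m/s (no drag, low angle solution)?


sin(2*theta) = R*g/v0^2 = 310*9.81/107^2 = 0.265621, theta = arcsin(0.265621)/2 = 7.702°

7.702 degrees


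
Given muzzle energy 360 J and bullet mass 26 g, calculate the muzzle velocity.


v = sqrt(2*E/m) = sqrt(2*360/0.026) = 166.4 m/s

166.4 m/s


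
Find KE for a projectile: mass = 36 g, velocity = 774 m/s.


E = 0.5*m*v^2 = 0.5*0.036*774^2 = 10783 J

10783 J


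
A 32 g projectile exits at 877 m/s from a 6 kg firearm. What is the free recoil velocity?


v_recoil = m_p * v_p / m_gun = 0.032 * 877 / 6 = 4.677 m/s

4.677 m/s


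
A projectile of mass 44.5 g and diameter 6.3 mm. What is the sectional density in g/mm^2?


SD = m/d^2 = 44.5/6.3^2 = 1.121 g/mm^2

1.121 g/mm^2


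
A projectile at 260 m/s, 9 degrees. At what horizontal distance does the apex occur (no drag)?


R = v0^2*sin(2*theta)/g = 260^2*sin(2*9°)/9.81 = 2129.41 m
apex_dist = R/2 = 2129.41/2 = 1065 m

1065 m


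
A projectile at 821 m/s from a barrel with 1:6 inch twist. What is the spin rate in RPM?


twist_m = 6*0.0254 = 0.1524 m
spin = v/twist = 821/0.1524 = 5387.139 rev/s
RPM = spin*60 = 5387.139*60 ≈ 323228 RPM

323228 RPM


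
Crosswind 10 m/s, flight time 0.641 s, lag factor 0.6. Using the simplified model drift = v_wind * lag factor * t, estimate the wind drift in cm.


drift = v_wind * lag * t = 10 * 0.6 * 0.641 = 3.846 m ≈ 384.6 cm

384.6 cm


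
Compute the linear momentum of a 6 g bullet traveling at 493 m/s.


p = m*v = 0.006*493 = 2.958 kg·m/s

2.958 kg·m/s


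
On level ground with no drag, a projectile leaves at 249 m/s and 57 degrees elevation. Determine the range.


R = v0^2 * sin(2*theta) / g = 249^2 * sin(2*57°) / 9.81 = 5774 m

5774 m


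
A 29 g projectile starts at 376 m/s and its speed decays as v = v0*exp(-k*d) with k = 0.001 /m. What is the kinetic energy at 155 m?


v = v0*exp(-k*d) = 376*exp(-0.001*155) = 322.012 m/s
E = 0.5*m*v^2 = 0.5*0.029*322.012^2 = 1504 J

1504 J


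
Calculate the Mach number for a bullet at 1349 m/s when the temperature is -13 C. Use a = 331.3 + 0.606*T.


a = 331.3 + 0.606*(-13) = 323.422 m/s
M = v/a = 1349/323.422 = 4.171

4.171


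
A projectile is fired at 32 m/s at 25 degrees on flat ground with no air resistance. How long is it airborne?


T = 2*v0*sin(theta)/g = 2*32*sin(25°)/9.81 = 2.757 s

2.757 s


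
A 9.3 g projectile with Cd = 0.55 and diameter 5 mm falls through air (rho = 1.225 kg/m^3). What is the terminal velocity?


A = pi*(d/2)^2 = pi*(5/2000)^2 = 1.96350e-05 m^2
vt = sqrt(2mg/(Cd*rho*A)) = sqrt(2*0.0093*9.81/(0.55 * 1.225 * 1.96350e-05)) = 117.4 m/s

117.4 m/s


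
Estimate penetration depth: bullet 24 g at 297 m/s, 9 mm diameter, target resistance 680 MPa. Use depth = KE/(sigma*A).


A = pi*(d/2)^2 = pi*(9/2)^2 = 63.6173 mm^2
E = 0.5*m*v^2 = 0.5*0.024*297^2 = 1058.51 J
depth = E/(sigma*A) = 1058.51 J / (680 MPa * 63.6173 mm^2) = 1058.51/(680 * 63.6173) m = 0.0244687 m ≈ 24.47 mm

24.47 mm


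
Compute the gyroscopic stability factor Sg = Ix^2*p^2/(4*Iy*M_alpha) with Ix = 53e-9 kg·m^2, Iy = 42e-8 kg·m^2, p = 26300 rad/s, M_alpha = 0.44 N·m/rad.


Sg = Ix^2 * p^2 / (4 * Iy * M_alpha) = (53e-9)^2 * 26300^2 / (4 * 42e-8 * 0.44) = 2.628

2.628


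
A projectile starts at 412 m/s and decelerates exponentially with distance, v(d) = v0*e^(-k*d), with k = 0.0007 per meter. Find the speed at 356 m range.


v = v0*exp(-k*d) = 412*exp(-0.0007*356) = 321.1 m/s

321.1 m/s


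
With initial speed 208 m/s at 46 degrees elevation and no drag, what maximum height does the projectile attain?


H = (v0*sin(theta))^2 / (2g) = (208*sin(46°))^2 / (2*9.81) = 1141 m

1141 m


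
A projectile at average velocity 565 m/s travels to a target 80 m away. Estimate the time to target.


t = d/v = 80/565 = 0.1416 s

0.1416 s


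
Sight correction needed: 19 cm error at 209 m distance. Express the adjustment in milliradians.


1 mrad subtends 1 cm per 10 m of range, so adj = error_cm / (dist_m / 10) = 19 / (209/10) = 0.9091 mrad

0.9091 mrad


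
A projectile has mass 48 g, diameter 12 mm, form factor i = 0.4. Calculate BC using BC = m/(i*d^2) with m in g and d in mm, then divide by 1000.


BC = m/(i*d^2*1000) = 48/(0.4 * 12^2 * 1000) = 0.0008333

0.0008333


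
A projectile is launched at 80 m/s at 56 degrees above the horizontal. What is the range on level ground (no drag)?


R = v0^2 * sin(2*theta) / g = 80^2 * sin(2*56°) / 9.81 = 604.9 m

604.9 m


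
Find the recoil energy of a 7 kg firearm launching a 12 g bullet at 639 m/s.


v_r = m_p*v_p/m_gun = 0.012*639/7 = 1.09543 m/s, E_r = 0.5*m_gun*v_r^2 = 0.5*7*1.09543^2 = 4.2 J

4.2 J


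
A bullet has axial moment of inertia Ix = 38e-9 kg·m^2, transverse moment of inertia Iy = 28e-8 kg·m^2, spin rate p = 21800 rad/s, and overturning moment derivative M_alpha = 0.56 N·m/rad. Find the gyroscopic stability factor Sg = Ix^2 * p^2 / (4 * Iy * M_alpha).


Sg = Ix^2 * p^2 / (4 * Iy * M_alpha) = (38e-9)^2 * 21800^2 / (4 * 28e-8 * 0.56) = 1.094

1.094


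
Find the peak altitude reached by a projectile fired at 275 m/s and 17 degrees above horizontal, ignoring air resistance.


H = (v0*sin(theta))^2 / (2g) = (275*sin(17°))^2 / (2*9.81) = 329.5 m

329.5 m


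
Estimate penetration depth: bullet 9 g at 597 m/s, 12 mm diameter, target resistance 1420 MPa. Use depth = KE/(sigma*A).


A = pi*(d/2)^2 = pi*(12/2)^2 = 113.097 mm^2
E = 0.5*m*v^2 = 0.5*0.009*597^2 = 1603.84 J
depth = E/(sigma*A) = 1603.84 J / (1420 MPa * 113.097 mm^2) = 1603.84/(1420 * 113.097) m = 0.00998666 m ≈ 9.987 mm

9.987 mm


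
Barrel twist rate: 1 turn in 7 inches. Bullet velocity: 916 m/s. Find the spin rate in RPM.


twist_m = 7*0.0254 = 0.1778 m
spin = v/twist = 916/0.1778 = 5151.856 rev/s
RPM = spin*60 = 5151.856*60 ≈ 309111 RPM

309111 RPM


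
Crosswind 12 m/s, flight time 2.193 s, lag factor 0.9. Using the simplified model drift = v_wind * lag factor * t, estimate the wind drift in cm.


drift = v_wind * lag * t = 12 * 0.9 * 2.193 = 23.6844 m ≈ 2368 cm

2368 cm


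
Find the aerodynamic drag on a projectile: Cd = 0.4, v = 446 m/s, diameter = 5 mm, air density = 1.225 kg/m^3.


A = pi*(d/2)^2 = pi*(5/2000)^2 = 1.96350e-05 m^2
Fd = 0.5*Cd*rho*A*v^2 = 0.5*0.4*1.225*1.96350e-05*446^2 = 0.9569 N

0.9569 N


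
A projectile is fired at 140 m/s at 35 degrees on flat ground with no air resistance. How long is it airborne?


T = 2*v0*sin(theta)/g = 2*140*sin(35°)/9.81 = 16.37 s

16.37 s


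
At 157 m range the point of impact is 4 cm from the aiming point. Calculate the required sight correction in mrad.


1 mrad subtends 1 cm per 10 m of range, so adj = error_cm / (dist_m / 10) = 4 / (157/10) = 0.2548 mrad

0.2548 mrad


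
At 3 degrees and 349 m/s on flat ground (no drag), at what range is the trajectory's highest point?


R = v0^2*sin(2*theta)/g = 349^2*sin(2*3°)/9.81 = 1297.83 m
apex_dist = R/2 = 1297.83/2 = 648.9 m

648.9 m


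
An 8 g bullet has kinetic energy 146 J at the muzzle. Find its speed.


v = sqrt(2*E/m) = sqrt(2*146/0.008) = 191 m/s

191 m/s


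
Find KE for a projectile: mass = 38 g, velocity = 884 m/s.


E = 0.5*m*v^2 = 0.5*0.038*884^2 = 14848 J

14848 J


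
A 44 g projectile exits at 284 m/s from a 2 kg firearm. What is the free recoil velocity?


v_recoil = m_p * v_p / m_gun = 0.044 * 284 / 2 = 6.248 m/s

6.248 m/s


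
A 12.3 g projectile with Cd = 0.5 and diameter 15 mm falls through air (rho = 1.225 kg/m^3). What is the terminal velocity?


A = pi*(d/2)^2 = pi*(15/2000)^2 = 1.76715e-04 m^2
vt = sqrt(2mg/(Cd*rho*A)) = sqrt(2*0.0123*9.81/(0.5 * 1.225 * 1.76715e-04)) = 47.22 m/s

47.22 m/s


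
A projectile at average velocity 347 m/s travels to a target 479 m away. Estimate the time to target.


t = d/v = 479/347 = 1.38 s

1.38 s


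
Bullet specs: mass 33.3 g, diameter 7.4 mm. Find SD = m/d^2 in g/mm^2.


SD = m/d^2 = 33.3/7.4^2 = 0.6081 g/mm^2

0.6081 g/mm^2


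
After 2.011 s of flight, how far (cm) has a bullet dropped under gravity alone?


drop = 0.5*g*t^2 = 0.5*9.81*2.011^2 = 19.8364 m ≈ 1984 cm

1984 cm


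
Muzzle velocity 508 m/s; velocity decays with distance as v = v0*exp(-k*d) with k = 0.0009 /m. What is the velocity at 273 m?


v = v0*exp(-k*d) = 508*exp(-0.0009*273) = 397.3 m/s

397.3 m/s


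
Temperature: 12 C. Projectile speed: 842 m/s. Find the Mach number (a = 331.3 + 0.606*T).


a = 331.3 + 0.606*(12) = 338.572 m/s
M = v/a = 842/338.572 = 2.487

2.487


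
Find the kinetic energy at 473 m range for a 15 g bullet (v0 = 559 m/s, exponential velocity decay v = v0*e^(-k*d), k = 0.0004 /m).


v = v0*exp(-k*d) = 559*exp(-0.0004*473) = 462.64 m/s
E = 0.5*m*v^2 = 0.5*0.015*462.64^2 = 1605 J

1605 J


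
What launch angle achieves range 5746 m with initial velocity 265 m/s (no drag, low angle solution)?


sin(2*theta) = R*g/v0^2 = 5746*9.81/265^2 = 0.802681, theta = arcsin(0.802681)/2 = 26.69°

26.69 degrees


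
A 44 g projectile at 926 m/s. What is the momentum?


p = m*v = 0.044*926 = 40.74 kg·m/s

40.74 kg·m/s


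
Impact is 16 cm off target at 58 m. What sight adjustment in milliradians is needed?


1 mrad subtends 1 cm per 10 m of range, so adj = error_cm / (dist_m / 10) = 16 / (58/10) = 2.759 mrad

2.759 mrad


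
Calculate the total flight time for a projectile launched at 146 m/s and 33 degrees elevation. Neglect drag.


T = 2*v0*sin(theta)/g = 2*146*sin(33°)/9.81 = 16.21 s

16.21 s


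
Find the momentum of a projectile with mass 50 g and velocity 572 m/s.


p = m*v = 0.05*572 = 28.6 kg·m/s

28.6 kg·m/s


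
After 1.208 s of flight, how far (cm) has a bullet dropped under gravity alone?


drop = 0.5*g*t^2 = 0.5*9.81*1.208^2 = 7.15769 m ≈ 715.8 cm

715.8 cm


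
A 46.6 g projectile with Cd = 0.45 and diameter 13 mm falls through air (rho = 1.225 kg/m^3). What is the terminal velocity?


A = pi*(d/2)^2 = pi*(13/2000)^2 = 1.32732e-04 m^2
vt = sqrt(2mg/(Cd*rho*A)) = sqrt(2*0.0466*9.81/(0.45 * 1.225 * 1.32732e-04)) = 111.8 m/s

111.8 m/s


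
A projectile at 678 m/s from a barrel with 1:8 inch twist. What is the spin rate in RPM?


twist_m = 8*0.0254 = 0.2032 m
spin = v/twist = 678/0.2032 = 3336.614 rev/s
RPM = spin*60 = 3336.614*60 ≈ 200197 RPM

200197 RPM


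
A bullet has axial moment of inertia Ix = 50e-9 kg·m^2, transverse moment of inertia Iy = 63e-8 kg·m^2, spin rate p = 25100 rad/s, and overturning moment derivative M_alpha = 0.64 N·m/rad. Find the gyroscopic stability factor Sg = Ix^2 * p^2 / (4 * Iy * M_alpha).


Sg = Ix^2 * p^2 / (4 * Iy * M_alpha) = (50e-9)^2 * 25100^2 / (4 * 63e-8 * 0.64) = 0.9766

0.9766


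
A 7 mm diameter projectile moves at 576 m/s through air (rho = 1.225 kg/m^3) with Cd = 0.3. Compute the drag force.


A = pi*(d/2)^2 = pi*(7/2000)^2 = 3.84845e-05 m^2
Fd = 0.5*Cd*rho*A*v^2 = 0.5*0.3*1.225*3.84845e-05*576^2 = 2.346 N

2.346 N


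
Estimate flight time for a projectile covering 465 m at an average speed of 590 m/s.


t = d/v = 465/590 = 0.7881 s

0.7881 s


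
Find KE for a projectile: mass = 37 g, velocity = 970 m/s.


E = 0.5*m*v^2 = 0.5*0.037*970^2 = 17407 J

17407 J


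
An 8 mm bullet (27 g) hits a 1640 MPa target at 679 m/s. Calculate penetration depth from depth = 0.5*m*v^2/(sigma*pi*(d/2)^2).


A = pi*(d/2)^2 = pi*(8/2)^2 = 50.2655 mm^2
E = 0.5*m*v^2 = 0.5*0.027*679^2 = 6224.05 J
depth = E/(sigma*A) = 6224.05 J / (1640 MPa * 50.2655 mm^2) = 6224.05/(1640 * 50.2655) m = 0.0755022 m ≈ 75.5 mm

75.5 mm


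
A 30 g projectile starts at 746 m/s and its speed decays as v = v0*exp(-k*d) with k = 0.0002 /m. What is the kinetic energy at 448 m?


v = v0*exp(-k*d) = 746*exp(-0.0002*448) = 682.065 m/s
E = 0.5*m*v^2 = 0.5*0.03*682.065^2 = 6978 J

6978 J


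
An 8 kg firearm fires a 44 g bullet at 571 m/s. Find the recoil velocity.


v_recoil = m_p * v_p / m_gun = 0.044 * 571 / 8 = 3.14 m/s

3.14 m/s


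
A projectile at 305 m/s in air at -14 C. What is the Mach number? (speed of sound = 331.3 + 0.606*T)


a = 331.3 + 0.606*(-14) = 322.816 m/s
M = v/a = 305/322.816 = 0.9448

0.9448


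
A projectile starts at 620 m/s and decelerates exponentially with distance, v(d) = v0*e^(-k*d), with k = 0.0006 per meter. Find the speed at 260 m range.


v = v0*exp(-k*d) = 620*exp(-0.0006*260) = 530.4 m/s

530.4 m/s


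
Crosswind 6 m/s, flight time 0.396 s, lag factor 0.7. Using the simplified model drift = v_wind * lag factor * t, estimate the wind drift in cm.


drift = v_wind * lag * t = 6 * 0.7 * 0.396 = 1.6632 m ≈ 166.3 cm

166.3 cm


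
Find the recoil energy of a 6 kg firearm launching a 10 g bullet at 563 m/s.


v_r = m_p*v_p/m_gun = 0.01*563/6 = 0.938333 m/s, E_r = 0.5*m_gun*v_r^2 = 0.5*6*0.938333^2 = 2.641 J

2.641 J


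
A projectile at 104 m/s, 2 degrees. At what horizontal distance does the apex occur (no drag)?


R = v0^2*sin(2*theta)/g = 104^2*sin(2*2°)/9.81 = 76.9099 m
apex_dist = R/2 = 76.9099/2 = 38.45 m

38.45 m


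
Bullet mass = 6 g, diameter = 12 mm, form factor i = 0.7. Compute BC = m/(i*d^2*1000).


BC = m/(i*d^2*1000) = 6/(0.7 * 12^2 * 1000) = 5.952e-05

5.952e-05


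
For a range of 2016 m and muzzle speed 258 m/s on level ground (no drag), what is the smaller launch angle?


sin(2*theta) = R*g/v0^2 = 2016*9.81/258^2 = 0.297112, theta = arcsin(0.297112)/2 = 8.642°

8.642 degrees


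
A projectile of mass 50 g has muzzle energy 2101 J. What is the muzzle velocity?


v = sqrt(2*E/m) = sqrt(2*2101/0.05) = 289.9 m/s

289.9 m/s


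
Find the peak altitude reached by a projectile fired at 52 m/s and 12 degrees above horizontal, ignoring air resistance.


H = (v0*sin(theta))^2 / (2g) = (52*sin(12°))^2 / (2*9.81) = 5.958 m

5.958 m


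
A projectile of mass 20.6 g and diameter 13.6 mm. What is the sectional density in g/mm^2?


SD = m/d^2 = 20.6/13.6^2 = 0.1114 g/mm^2

0.1114 g/mm^2


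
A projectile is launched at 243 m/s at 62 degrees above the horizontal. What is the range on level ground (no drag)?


R = v0^2 * sin(2*theta) / g = 243^2 * sin(2*62°) / 9.81 = 4990 m

4990 m


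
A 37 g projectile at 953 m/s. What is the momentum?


p = m*v = 0.037*953 = 35.26 kg·m/s

35.26 kg·m/s


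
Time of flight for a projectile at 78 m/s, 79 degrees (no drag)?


T = 2*v0*sin(theta)/g = 2*78*sin(79°)/9.81 = 15.61 s

15.61 s


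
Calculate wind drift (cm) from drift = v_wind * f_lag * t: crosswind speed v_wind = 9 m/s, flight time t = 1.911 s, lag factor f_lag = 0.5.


drift = v_wind * lag * t = 9 * 0.5 * 1.911 = 8.5995 m ≈ 860 cm

860 cm


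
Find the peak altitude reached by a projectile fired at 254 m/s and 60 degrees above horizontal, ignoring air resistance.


H = (v0*sin(theta))^2 / (2g) = (254*sin(60°))^2 / (2*9.81) = 2466 m

2466 m


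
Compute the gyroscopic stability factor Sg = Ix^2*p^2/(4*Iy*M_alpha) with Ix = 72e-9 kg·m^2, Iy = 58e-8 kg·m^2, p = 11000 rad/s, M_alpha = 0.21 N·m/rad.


Sg = Ix^2 * p^2 / (4 * Iy * M_alpha) = (72e-9)^2 * 11000^2 / (4 * 58e-8 * 0.21) = 1.287

1.287


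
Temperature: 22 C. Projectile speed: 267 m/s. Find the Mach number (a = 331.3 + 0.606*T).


a = 331.3 + 0.606*(22) = 344.632 m/s
M = v/a = 267/344.632 = 0.7747

0.7747


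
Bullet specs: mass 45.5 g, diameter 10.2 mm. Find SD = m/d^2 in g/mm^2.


SD = m/d^2 = 45.5/10.2^2 = 0.4373 g/mm^2

0.4373 g/mm^2


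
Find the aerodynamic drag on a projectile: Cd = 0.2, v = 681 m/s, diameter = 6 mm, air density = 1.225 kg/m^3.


A = pi*(d/2)^2 = pi*(6/2000)^2 = 2.82743e-05 m^2
Fd = 0.5*Cd*rho*A*v^2 = 0.5*0.2*1.225*2.82743e-05*681^2 = 1.606 N

1.606 N


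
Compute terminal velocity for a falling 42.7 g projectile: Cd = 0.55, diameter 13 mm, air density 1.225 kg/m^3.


A = pi*(d/2)^2 = pi*(13/2000)^2 = 1.32732e-04 m^2
vt = sqrt(2mg/(Cd*rho*A)) = sqrt(2*0.0427*9.81/(0.55 * 1.225 * 1.32732e-04)) = 96.79 m/s

96.79 m/s


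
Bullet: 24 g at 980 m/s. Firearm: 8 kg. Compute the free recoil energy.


v_r = m_p*v_p/m_gun = 0.024*980/8 = 2.94 m/s, E_r = 0.5*m_gun*v_r^2 = 0.5*8*2.94^2 = 34.57 J

34.57 J


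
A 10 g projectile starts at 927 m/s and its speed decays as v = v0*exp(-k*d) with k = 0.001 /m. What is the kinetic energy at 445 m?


v = v0*exp(-k*d) = 927*exp(-0.001*445) = 594.044 m/s
E = 0.5*m*v^2 = 0.5*0.01*594.044^2 = 1764 J

1764 J


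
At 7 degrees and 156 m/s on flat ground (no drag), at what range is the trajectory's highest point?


R = v0^2*sin(2*theta)/g = 156^2*sin(2*7°)/9.81 = 600.144 m
apex_dist = R/2 = 600.144/2 = 300.1 m

300.1 m


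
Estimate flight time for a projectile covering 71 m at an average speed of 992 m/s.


t = d/v = 71/992 = 0.07157 s

0.07157 s


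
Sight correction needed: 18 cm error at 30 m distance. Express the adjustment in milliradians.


1 mrad subtends 1 cm per 10 m of range, so adj = error_cm / (dist_m / 10) = 18 / (30/10) = 6 mrad

6 mrad


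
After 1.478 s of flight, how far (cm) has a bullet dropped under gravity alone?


drop = 0.5*g*t^2 = 0.5*9.81*1.478^2 = 10.7149 m ≈ 1071 cm

1071 cm


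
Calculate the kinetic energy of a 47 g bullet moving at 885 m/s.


E = 0.5*m*v^2 = 0.5*0.047*885^2 = 18406 J

18406 J


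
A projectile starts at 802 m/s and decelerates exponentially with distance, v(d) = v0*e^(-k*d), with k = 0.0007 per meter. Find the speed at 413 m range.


v = v0*exp(-k*d) = 802*exp(-0.0007*413) = 600.6 m/s

600.6 m/s


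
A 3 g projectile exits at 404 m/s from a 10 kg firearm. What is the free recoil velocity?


v_recoil = m_p * v_p / m_gun = 0.003 * 404 / 10 = 0.1212 m/s

0.1212 m/s


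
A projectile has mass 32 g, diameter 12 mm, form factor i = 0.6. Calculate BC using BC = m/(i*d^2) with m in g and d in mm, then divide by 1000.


BC = m/(i*d^2*1000) = 32/(0.6 * 12^2 * 1000) = 0.0003704

0.0003704


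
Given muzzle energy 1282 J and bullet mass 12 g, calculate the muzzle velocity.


v = sqrt(2*E/m) = sqrt(2*1282/0.012) = 462.2 m/s

462.2 m/s


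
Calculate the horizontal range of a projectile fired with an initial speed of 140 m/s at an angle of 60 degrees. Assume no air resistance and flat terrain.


R = v0^2 * sin(2*theta) / g = 140^2 * sin(2*60°) / 9.81 = 1730 m

1730 m


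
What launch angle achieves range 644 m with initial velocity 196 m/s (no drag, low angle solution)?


sin(2*theta) = R*g/v0^2 = 644*9.81/196^2 = 0.164453, theta = arcsin(0.164453)/2 = 4.733°

4.733 degrees


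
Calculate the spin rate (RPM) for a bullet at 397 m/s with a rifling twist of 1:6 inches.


twist_m = 6*0.0254 = 0.1524 m
spin = v/twist = 397/0.1524 = 2604.987 rev/s
RPM = spin*60 = 2604.987*60 ≈ 156299 RPM

156299 RPM


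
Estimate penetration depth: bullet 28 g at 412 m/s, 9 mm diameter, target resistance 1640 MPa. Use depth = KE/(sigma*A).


A = pi*(d/2)^2 = pi*(9/2)^2 = 63.6173 mm^2
E = 0.5*m*v^2 = 0.5*0.028*412^2 = 2376.42 J
depth = E/(sigma*A) = 2376.42 J / (1640 MPa * 63.6173 mm^2) = 2376.42/(1640 * 63.6173) m = 0.0227774 m ≈ 22.78 mm

22.78 mm


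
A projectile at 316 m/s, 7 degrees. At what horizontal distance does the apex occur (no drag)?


R = v0^2*sin(2*theta)/g = 316^2*sin(2*7°)/9.81 = 2462.52 m
apex_dist = R/2 = 2462.52/2 = 1231 m

1231 m


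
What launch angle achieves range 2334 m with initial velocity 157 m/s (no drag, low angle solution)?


sin(2*theta) = R*g/v0^2 = 2334*9.81/157^2 = 0.928903, theta = arcsin(0.928903)/2 = 34.13°

34.13 degrees


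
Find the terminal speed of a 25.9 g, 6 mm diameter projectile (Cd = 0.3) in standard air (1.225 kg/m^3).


A = pi*(d/2)^2 = pi*(6/2000)^2 = 2.82743e-05 m^2
vt = sqrt(2mg/(Cd*rho*A)) = sqrt(2*0.0259*9.81/(0.3 * 1.225 * 2.82743e-05)) = 221.1 m/s

221.1 m/s


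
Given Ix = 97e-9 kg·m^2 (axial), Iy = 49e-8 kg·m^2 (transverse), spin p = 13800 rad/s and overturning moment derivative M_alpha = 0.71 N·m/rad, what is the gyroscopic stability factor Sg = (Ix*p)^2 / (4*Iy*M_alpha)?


Sg = Ix^2 * p^2 / (4 * Iy * M_alpha) = (97e-9)^2 * 13800^2 / (4 * 49e-8 * 0.71) = 1.288

1.288


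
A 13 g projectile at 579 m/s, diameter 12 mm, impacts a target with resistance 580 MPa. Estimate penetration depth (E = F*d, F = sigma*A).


A = pi*(d/2)^2 = pi*(12/2)^2 = 113.097 mm^2
E = 0.5*m*v^2 = 0.5*0.013*579^2 = 2179.07 J
depth = E/(sigma*A) = 2179.07 J / (580 MPa * 113.097 mm^2) = 2179.07/(580 * 113.097) m = 0.0332193 m ≈ 33.22 mm

33.22 mm


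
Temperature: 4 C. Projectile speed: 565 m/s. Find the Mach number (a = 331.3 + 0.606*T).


a = 331.3 + 0.606*(4) = 333.724 m/s
M = v/a = 565/333.724 = 1.693

1.693


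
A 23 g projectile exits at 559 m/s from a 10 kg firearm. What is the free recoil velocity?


v_recoil = m_p * v_p / m_gun = 0.023 * 559 / 10 = 1.286 m/s

1.286 m/s


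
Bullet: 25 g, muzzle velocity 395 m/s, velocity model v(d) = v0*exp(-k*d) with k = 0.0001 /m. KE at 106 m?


v = v0*exp(-k*d) = 395*exp(-0.0001*106) = 390.835 m/s
E = 0.5*m*v^2 = 0.5*0.025*390.835^2 = 1909 J

1909 J
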